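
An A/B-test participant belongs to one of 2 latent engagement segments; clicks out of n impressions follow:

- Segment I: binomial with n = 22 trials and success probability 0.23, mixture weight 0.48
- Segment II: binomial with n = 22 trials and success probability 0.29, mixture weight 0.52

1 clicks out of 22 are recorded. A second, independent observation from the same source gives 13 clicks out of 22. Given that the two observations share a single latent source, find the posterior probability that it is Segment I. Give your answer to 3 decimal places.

0.291

By Bayes' theorem, P(k | x) = π_k f_k(x) / Σ_j π_j f_j(x).
Since both observations come from the same component, the likelihood for component k is f_k(x₁)·f_k(x₂).
  f_I = [0.0209149] × [0.000238562] = 4.9895e-06
  f_II = [0.00480005] × [0.00234004] = 1.12323e-05
Weight by the priors:
  π_I·f_I = 0.48 × 4.9895e-06 = 2.39496e-06
  π_II·f_II = 0.52 × 1.12323e-05 = 5.84079e-06
Sum: 2.39496e-06 + 5.84079e-06 = 8.23575e-06
P(Segment I | data) = 2.39496e-06 / 8.23575e-06 ≈ 0.291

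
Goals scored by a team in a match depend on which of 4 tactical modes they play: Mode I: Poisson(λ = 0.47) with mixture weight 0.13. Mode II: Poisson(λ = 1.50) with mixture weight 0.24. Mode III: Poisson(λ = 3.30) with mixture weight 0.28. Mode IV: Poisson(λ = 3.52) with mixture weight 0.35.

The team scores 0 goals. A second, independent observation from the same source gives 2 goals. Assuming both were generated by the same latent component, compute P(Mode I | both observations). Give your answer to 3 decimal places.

0.244

The responsibility of component k is π_k f_k(x) divided by Σ_j π_j f_j(x).
Since both observations come from the same component, the likelihood for component k is f_k(x₁)·f_k(x₂).
  L_I = [0.625002] × [0.0690315] = 0.0431448
  L_II = [0.22313] × [0.251021] = 0.0560105
  L_III = [0.0368832] × [0.200829] = 0.0074072
  L_IV = [0.0295994] × [0.183374] = 0.00542778
Weight by the priors:
  π_I·L_I = 0.13 × 0.0431448 = 0.00560883
  π_II·L_II = 0.24 × 0.0560105 = 0.0134425
  π_III·L_III = 0.28 × 0.0074072 = 0.00207402
  π_IV·L_IV = 0.35 × 0.00542778 = 0.00189972
Marginal: 0.00560883 + 0.0134425 + 0.00207402 + 0.00189972 = 0.0230251
P(Mode I | x₁, x₂) ≈ 0.244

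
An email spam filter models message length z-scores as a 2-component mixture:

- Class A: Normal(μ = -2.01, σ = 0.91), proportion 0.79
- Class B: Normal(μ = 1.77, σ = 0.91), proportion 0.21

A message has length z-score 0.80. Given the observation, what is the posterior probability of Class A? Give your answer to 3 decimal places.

0.053

P(component k | x) = π_k·f_k(x) / marginal(x), where marginal(x) = Σ_j π_j·f_j(x).
Evaluate each component's likelihood at the observed value:
  f_A = 0.00372671
  f_B = 0.248395
Multiply by the mixture weights:
  π_A·f_A = 0.79 × 0.00372671 = 0.0029441
  π_B·f_B = 0.21 × 0.248395 = 0.0521629
Denominator: 0.0029441 + 0.0521629 = 0.055107
P(Class A | the observation) ≈ 0.053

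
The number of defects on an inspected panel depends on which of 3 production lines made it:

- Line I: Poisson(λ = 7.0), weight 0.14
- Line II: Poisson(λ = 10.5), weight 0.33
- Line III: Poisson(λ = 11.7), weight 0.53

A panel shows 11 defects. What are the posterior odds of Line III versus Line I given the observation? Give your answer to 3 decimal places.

9.793

Only the two components matter; the odds are (P(Z=i) f_i(x)) / (P(Z=j) f_j(x)).
Component likelihoods at x = 11 defects:
  L_I = e^(−7.0)·7.0^11/11! = 0.0451712
  L_II = e^(−10.5)·10.5^11/11! = 0.117987
  L_III = e^(−11.7)·11.7^11/11! = 0.116854
0.0619326 / 0.00632396 ≈ 9.793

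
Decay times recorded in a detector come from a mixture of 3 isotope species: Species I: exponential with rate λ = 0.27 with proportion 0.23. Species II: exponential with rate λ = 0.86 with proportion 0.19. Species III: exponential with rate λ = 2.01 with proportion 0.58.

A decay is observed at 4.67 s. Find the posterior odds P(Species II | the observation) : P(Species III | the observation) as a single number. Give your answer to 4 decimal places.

The posterior odds equal the prior odds times the likelihood ratio: (π_i/π_j)·(f_i(x)/f_j(x)).
Component likelihoods at x = 4.67 s:
  L_I = 0.27·e^(−0.27·4.67) = 0.27·e^(−1.2609) = 0.0765177
  L_II = 0.86·e^(−0.86·4.67) = 0.86·e^(−4.0162) = 0.0154983
  L_III = 2.01·e^(−2.01·4.67) = 2.01·e^(−9.3867) = 0.000168502
Posterior odds = (π_II·L_II) / (π_III·L_III) = (0.19·0.0154983) / (0.58·0.000168502) = 0.00294468 / 9.77309e-05 ≈ 30.1305

30.1305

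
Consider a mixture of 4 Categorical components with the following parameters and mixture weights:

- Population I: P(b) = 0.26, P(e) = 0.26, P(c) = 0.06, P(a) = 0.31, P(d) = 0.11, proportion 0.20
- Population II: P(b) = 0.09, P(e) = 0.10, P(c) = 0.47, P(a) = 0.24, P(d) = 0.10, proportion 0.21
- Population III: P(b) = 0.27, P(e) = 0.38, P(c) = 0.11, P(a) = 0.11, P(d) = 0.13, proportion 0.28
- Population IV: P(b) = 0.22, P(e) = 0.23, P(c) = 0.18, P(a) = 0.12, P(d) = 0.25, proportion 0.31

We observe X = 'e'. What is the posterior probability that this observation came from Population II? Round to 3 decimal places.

P(component k | x) = π_k·f_k(x) / marginal(x), where marginal(x) = Σ_j π_j·f_j(x).
Component likelihoods at x = 'e':
  L_I = P(e | comp) = 0.26
  L_II = P(e | comp) = 0.10
  L_III = P(e | comp) = 0.38
  L_IV = P(e | comp) = 0.23
Unnormalised posteriors:
  π_I·L_I = 0.20 × 0.26 = 0.052
  π_II·L_II = 0.21 × 0.1 = 0.021
  π_III·L_III = 0.28 × 0.38 = 0.1064
  π_IV·L_IV = 0.31 × 0.23 = 0.0713
Normaliser: 0.052 + 0.021 + 0.1064 + 0.0713 = 0.2507
P(Population II | x) ≈ 0.084

0.084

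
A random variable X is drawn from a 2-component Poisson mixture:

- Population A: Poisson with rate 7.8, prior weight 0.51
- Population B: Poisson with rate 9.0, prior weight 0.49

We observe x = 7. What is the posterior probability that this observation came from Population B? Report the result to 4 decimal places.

0.4407

Posterior ∝ prior × likelihood, so P(k | x) ∝ π_k f_k(x); normalise over all components.
Poisson probabilities:
  f_A = e^(−7.8)·7.8^7/7! = 0.142802
  f_B = e^(−9.0)·9.0^7/7! = 0.117116
Unnormalised posteriors:
  π_A·f_A = 0.51 × 0.142802 = 0.0728291
  π_B·f_B = 0.49 × 0.117116 = 0.0573869
Marginal: 0.0728291 + 0.0573869 = 0.130216
P(Population B | x) = 0.0573869 / 0.130216 ≈ 0.4407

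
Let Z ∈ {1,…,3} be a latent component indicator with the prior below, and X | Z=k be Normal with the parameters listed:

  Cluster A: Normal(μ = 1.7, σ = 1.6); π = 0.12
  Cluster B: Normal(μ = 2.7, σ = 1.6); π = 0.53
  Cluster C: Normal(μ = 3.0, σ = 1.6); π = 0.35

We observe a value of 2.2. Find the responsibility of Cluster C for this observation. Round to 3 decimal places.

0.333

Apply Bayes' rule: the posterior for each component is proportional to its prior times its likelihood at x.
Normal densities:
  L_A = 0.237457
  L_B = 0.237457
  L_C = 0.220041
Weight by the priors:
  π_A·L_A = 0.12 × 0.237457 = 0.0284948
  π_B·L_B = 0.53 × 0.237457 = 0.125852
  π_C·L_C = 0.35 × 0.220041 = 0.0770143
Denominator: 0.0284948 + 0.125852 + 0.0770143 = 0.231361
P(Cluster C | x) ≈ 0.333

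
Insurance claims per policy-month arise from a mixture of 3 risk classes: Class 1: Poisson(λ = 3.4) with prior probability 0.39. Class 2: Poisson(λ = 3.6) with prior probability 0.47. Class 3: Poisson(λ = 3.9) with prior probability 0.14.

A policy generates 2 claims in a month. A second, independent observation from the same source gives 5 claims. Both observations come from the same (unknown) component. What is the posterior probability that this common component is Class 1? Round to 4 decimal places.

0.3921

Apply Bayes' rule: the posterior for each component is proportional to its prior times its likelihood at x.
Since both observations come from the same component, the likelihood for component k is f_k(x₁)·f_k(x₂).
  f_1 = [e^(−3.4)·3.4^2/2! = 0.192898] × [0.126361] = 0.0243747
  f_2 = [e^(−3.6)·3.6^2/2! = 0.177058] × [0.13768] = 0.0243773
  f_3 = [e^(−3.9)·3.9^2/2! = 0.15394] × [0.152193] = 0.0234285
Prior × likelihood for each component:
  P(Z=1)·f_1 = 0.39 × 0.0243747 = 0.00950612
  P(Z=2)·f_2 = 0.47 × 0.0243773 = 0.0114573
  P(Z=3)·f_3 = 0.14 × 0.0234285 = 0.00327999
Sum: 0.00950612 + 0.0114573 + 0.00327999 = 0.0242434
Responsibility of Class 1: 0.00950612 / 0.0242434 ≈ 0.3921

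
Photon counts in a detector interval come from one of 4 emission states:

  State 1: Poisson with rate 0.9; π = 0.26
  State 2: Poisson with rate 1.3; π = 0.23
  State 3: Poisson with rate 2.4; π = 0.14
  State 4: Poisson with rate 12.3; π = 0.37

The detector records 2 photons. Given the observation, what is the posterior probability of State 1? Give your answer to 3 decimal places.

0.323

Apply Bayes' rule: the posterior for each component is proportional to its prior times its likelihood at x.
Evaluate each component's likelihood at the observed value:
  p_1 = 0.164661
  p_2 = 0.230289
  p_3 = 0.261268
  p_4 = 0.000344317
Weight by the priors:
  π_1·p_1 = 0.26 × 0.164661 = 0.0428118
  π_2·p_2 = 0.23 × 0.230289 = 0.0529666
  π_3·p_3 = 0.14 × 0.261268 = 0.0365775
  π_4·p_4 = 0.37 × 0.000344317 = 0.000127397
Evidence: 0.0428118 + 0.0529666 + 0.0365775 + 0.000127397 = 0.132483
So the posterior for State 1 is 0.0428118 / 0.132483 ≈ 0.323.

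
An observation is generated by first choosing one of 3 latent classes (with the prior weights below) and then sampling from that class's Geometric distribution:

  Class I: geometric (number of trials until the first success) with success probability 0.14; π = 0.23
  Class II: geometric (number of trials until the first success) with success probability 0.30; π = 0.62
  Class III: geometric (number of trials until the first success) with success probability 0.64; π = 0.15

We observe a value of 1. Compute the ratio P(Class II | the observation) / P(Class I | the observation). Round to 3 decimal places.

Posterior odds = (π_i f_i(x)) / (π_j f_j(x)); the normalising sum cancels.
Evaluate each component's likelihood at the observed value:
  f_I = 0.14
  f_II = 0.3
  f_III = 0.64
0.186 / 0.0322 ≈ 5.776

5.776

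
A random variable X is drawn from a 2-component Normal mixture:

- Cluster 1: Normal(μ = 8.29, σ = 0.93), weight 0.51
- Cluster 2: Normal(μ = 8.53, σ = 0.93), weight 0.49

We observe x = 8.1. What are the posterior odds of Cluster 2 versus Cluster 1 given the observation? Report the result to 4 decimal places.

0.8816

Posterior odds = (π_i f_i(x)) / (π_j f_j(x)); the normalising sum cancels.
Evaluate each component's likelihood at the observed value:
  f_1 = (1/(0.93·√(2π)))·exp(−(8.1−8.29)²/(2·0.93²)) = 0.428970·exp(-0.02087) = 0.420111
  f_2 = (1/(0.93·√(2π)))·exp(−(8.1−8.53)²/(2·0.93²)) = 0.428970·exp(-0.10689) = 0.385483
Odds = (0.49/0.51) × (0.385483/0.420111) = 0.960784 × 0.917574 ≈ 0.8816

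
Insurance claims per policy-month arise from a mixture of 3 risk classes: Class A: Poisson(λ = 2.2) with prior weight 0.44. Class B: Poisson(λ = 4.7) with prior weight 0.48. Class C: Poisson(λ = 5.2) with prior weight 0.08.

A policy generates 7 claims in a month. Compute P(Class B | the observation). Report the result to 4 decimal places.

The responsibility of component k is w_k f_k(x) divided by Σ_j w_j f_j(x).
Component likelihoods at x = 7 claims:
  f_A = 0.00548378
  f_B = 0.0914261
  f_C = 0.112528
Weight by the priors:
  w_A·f_A = 0.44 × 0.00548378 = 0.00241287
  w_B·f_B = 0.48 × 0.0914261 = 0.0438845
  w_C·f_C = 0.08 × 0.112528 = 0.00900226
Sum: 0.00241287 + 0.0438845 + 0.00900226 = 0.0552997
Responsibility of Class B: 0.0438845 / 0.0552997 ≈ 0.7936

0.7936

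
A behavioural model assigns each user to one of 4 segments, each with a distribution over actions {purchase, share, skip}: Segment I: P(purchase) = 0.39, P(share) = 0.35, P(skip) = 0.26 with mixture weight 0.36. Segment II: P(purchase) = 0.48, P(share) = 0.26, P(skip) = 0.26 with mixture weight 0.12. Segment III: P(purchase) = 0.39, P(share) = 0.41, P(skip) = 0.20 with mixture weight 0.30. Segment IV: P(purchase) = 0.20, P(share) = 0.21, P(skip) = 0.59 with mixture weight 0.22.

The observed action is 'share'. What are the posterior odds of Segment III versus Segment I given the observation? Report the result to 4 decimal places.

0.9762

Posterior odds = (w_i f_i(x)) / (w_j f_j(x)); the normalising sum cancels.
Evaluate each component's likelihood at the observed value:
  p_I = P(share | comp) = 0.35
  p_II = P(share | comp) = 0.26
  p_III = P(share | comp) = 0.41
  p_IV = P(share | comp) = 0.21
0.123 / 0.126 ≈ 0.9762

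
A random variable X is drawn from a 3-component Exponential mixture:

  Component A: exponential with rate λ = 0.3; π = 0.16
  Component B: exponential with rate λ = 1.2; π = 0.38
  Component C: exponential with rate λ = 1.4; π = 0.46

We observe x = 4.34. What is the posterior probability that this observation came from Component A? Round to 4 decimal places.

P(component k | x) = w_k·f_k(x) / marginal(x), where marginal(x) = Σ_j w_j·f_j(x).
Evaluate each component's likelihood at the observed value:
  p_A = 0.3·e^(−0.3·4.34) = 0.3·e^(−1.3020) = 0.0815962
  p_B = 1.2·e^(−1.2·4.34) = 1.2·e^(−5.2080) = 0.00656713
  p_C = 1.4·e^(−1.4·4.34) = 1.4·e^(−6.0760) = 0.00321629
Prior × likelihood for each component:
  w_A·p_A = 0.16 × 0.0815962 = 0.0130554
  w_B·p_B = 0.38 × 0.00656713 = 0.00249551
  w_C·p_C = 0.46 × 0.00321629 = 0.00147949
Marginal: 0.0130554 + 0.00249551 + 0.00147949 = 0.0170304
So the posterior for Component A is 0.0130554 / 0.0170304 ≈ 0.7666.

0.7666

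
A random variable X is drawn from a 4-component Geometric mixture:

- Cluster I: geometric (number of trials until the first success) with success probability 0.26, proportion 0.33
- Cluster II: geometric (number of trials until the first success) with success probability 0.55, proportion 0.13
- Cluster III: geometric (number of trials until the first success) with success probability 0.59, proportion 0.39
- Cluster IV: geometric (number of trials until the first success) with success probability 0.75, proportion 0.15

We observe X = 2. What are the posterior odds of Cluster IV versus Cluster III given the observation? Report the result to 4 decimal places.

0.2981

The posterior odds equal the prior odds times the likelihood ratio: (π_i/π_j)·(f_i(x)/f_j(x)).
Component likelihoods at x = 2:
  L_I = 0.1924
  L_II = 0.2475
  L_III = 0.2419
  L_IV = 0.1875
Posterior odds = (π_IV·L_IV) / (π_III·L_III) = (0.15·0.1875) / (0.39·0.2419) = 0.028125 / 0.094341 ≈ 0.2981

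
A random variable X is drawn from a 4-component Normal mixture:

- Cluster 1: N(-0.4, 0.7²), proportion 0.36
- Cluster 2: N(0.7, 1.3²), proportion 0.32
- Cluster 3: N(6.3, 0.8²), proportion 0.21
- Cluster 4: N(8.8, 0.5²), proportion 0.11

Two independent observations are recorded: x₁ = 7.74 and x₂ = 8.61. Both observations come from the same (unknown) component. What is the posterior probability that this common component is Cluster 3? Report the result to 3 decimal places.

0.023

Posterior ∝ prior × likelihood, so P(k | x) ∝ P(Z=k) f_k(x); normalise over all components.
Since both observations come from the same component, the likelihood for component k is f_k(x₁)·f_k(x₂).
  L_1 = [(1/(0.7·√(2π)))·exp(−(7.74−-0.4)²/(2·0.7²)) = 0.569918·exp(-67.61184) = 2.46811e-30] × [6.0288e-37] = 1.48797e-66
  L_2 = [(1/(1.3·√(2π)))·exp(−(7.74−0.7)²/(2·1.3²)) = 0.306879·exp(-14.66320) = 1.31469e-07] × [2.803e-09] = 3.68507e-16
  L_3 = [(1/(0.8·√(2π)))·exp(−(7.74−6.3)²/(2·0.8²)) = 0.498678·exp(-1.62000) = 0.0986877] × [0.00771474] = 0.000761349
  L_4 = [(1/(0.5·√(2π)))·exp(−(7.74−8.8)²/(2·0.5²)) = 0.797885·exp(-2.24720) = 0.0843322] × [0.742308] = 0.0626005
Weight by the priors:
  P(Z=1)·L_1 = 0.36 × 1.48797e-66 = 5.35671e-67
  P(Z=2)·L_2 = 0.32 × 3.68507e-16 = 1.17922e-16
  P(Z=3)·L_3 = 0.21 × 0.000761349 = 0.000159883
  P(Z=4)·L_4 = 0.11 × 0.0626005 = 0.00688605
Sum: 5.35671e-67 + 1.17922e-16 + 0.000159883 + 0.00688605 = 0.00704593
P(Cluster 3 | x) ≈ 0.023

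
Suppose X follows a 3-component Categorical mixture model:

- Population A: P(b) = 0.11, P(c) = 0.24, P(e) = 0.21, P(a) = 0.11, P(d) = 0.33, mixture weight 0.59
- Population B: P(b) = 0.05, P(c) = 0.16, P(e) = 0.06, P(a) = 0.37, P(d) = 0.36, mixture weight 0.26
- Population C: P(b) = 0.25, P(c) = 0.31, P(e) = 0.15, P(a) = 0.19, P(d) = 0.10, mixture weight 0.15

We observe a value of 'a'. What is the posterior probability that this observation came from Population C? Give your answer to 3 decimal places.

0.150

Apply Bayes' rule: the posterior for each component is proportional to its prior times its likelihood at x.
Categorical probabilities:
  f_A = P(a | comp) = 0.11
  f_B = P(a | comp) = 0.37
  f_C = P(a | comp) = 0.19
Prior × likelihood for each component:
  P(Z=A)·f_A = 0.59 × 0.11 = 0.0649
  P(Z=B)·f_B = 0.26 × 0.37 = 0.0962
  P(Z=C)·f_C = 0.15 × 0.19 = 0.0285
Denominator: 0.0649 + 0.0962 + 0.0285 = 0.1896
P(Population C | data) ≈ 0.150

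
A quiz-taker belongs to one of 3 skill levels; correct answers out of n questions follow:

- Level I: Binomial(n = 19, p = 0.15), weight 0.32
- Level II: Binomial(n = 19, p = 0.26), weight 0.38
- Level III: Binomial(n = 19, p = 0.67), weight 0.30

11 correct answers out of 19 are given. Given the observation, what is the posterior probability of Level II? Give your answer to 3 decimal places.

Apply Bayes' rule: the posterior for each component is proportional to its prior times its likelihood at x.
Component likelihoods at x = 11 correct answers out of 19:
  L_I = C(19,11)·0.15^11·0.85^8 = 75582·8.64976e-10·0.272491 = 1.78145e-05
  L_II = C(19,11)·0.26^11·0.74^8 = 75582·3.67034e-07·0.0899195 = 0.00249447
  L_III = C(19,11)·0.67^11·0.33^8 = 75582·0.012213·0.000140641 = 0.129823
Weight by the priors:
  w_I·L_I = 0.32 × 1.78145e-05 = 5.70064e-06
  w_II·L_II = 0.38 × 0.00249447 = 0.0009479
  w_III·L_III = 0.30 × 0.129823 = 0.038947
Evidence: 5.70064e-06 + 0.0009479 + 0.038947 = 0.0399006
So the posterior for Level II is 0.0009479 / 0.0399006 ≈ 0.024.

0.024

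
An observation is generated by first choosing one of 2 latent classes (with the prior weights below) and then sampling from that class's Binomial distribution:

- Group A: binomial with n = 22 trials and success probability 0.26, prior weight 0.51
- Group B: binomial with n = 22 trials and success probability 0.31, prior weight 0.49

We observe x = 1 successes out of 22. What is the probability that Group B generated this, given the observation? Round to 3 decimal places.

0.209

Apply Bayes' rule: the posterior for each component is proportional to its prior times its likelihood at x.
Evaluate each component's likelihood at the observed value:
  f_A = C(22,1)·0.26^1·0.74^21 = 22·0.26·0.00179418 = 0.0102627
  f_B = C(22,1)·0.31^1·0.69^21 = 22·0.31·0.000412887 = 0.00281589
Multiply by the mixture weights:
  w_A·f_A = 0.51 × 0.0102627 = 0.00523398
  w_B·f_B = 0.49 × 0.00281589 = 0.00137978
Sum: 0.00523398 + 0.00137978 = 0.00661377
P(Group B | the observation) ≈ 0.209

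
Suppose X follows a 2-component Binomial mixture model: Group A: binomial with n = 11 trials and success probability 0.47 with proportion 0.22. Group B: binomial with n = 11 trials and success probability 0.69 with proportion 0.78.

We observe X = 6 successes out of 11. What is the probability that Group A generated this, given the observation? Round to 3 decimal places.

0.292

P(component k | x) = w_k·f_k(x) / marginal(x), where marginal(x) = Σ_j w_j·f_j(x).
Binomial probabilities:
  f_A = 0.208261
  f_B = 0.14274
Prior × likelihood for each component:
  w_A·f_A = 0.22 × 0.208261 = 0.0458175
  w_B·f_B = 0.78 × 0.14274 = 0.111337
Evidence: 0.0458175 + 0.111337 = 0.157154
Responsibility of Group A: 0.0458175 / 0.157154 ≈ 0.292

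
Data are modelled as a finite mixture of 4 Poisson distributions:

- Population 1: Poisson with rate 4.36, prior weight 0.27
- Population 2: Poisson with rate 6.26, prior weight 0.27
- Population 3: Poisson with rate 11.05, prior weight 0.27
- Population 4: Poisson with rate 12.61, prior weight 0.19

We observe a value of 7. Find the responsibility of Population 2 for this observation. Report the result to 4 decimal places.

0.4671

P(component k | x) = P(Z=k)·f_k(x) / marginal(x), where marginal(x) = Σ_j P(Z=j)·f_j(x).
Evaluate each component's likelihood at the observed value:
  L_1 = 0.0759366
  L_2 = 0.142859
  L_3 = 0.0634091
  L_4 = 0.0335832
Prior × likelihood for each component:
  P(Z=1)·L_1 = 0.27 × 0.0759366 = 0.0205029
  P(Z=2)·L_2 = 0.27 × 0.142859 = 0.0385718
  P(Z=3)·L_3 = 0.27 × 0.0634091 = 0.0171204
  P(Z=4)·L_4 = 0.19 × 0.0335832 = 0.0063808
Evidence: 0.0205029 + 0.0385718 + 0.0171204 + 0.0063808 = 0.0825759
So the posterior for Population 2 is 0.0385718 / 0.0825759 ≈ 0.4671.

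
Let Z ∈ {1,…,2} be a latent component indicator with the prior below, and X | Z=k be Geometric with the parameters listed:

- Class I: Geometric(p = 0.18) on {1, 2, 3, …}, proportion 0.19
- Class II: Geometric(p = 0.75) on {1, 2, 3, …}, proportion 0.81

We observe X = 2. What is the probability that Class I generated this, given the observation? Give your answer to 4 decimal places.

Posterior ∝ prior × likelihood, so P(k | x) ∝ π_k f_k(x); normalise over all components.
Geometric probabilities:
  p_I = 0.1476
  p_II = 0.1875
Unnormalised posteriors:
  π_I·p_I = 0.19 × 0.1476 = 0.028044
  π_II·p_II = 0.81 × 0.1875 = 0.151875
Marginal: 0.028044 + 0.151875 = 0.179919
P(Class I | x) = 0.028044 / 0.179919 ≈ 0.1559

0.1559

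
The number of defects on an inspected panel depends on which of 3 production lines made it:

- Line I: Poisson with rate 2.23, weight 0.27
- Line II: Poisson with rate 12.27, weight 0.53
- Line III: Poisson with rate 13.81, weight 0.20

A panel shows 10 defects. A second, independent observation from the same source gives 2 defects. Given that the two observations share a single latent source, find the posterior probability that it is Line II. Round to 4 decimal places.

0.7045

The responsibility of component k is P(Z=k) f_k(x) divided by Σ_j P(Z=j) f_j(x).
Since both observations come from the same component, the likelihood for component k is f_k(x₁)·f_k(x₂).
  L_I = [9.01175e-05] × [0.267364] = 2.40942e-05
  L_II = [0.0999745] × [0.000353074] = 3.52984e-05
  L_III = [0.0699145] × [9.5885e-05] = 6.70375e-06
Unnormalised posteriors:
  P(Z=I)·L_I = 0.27 × 2.40942e-05 = 6.50543e-06
  P(Z=II)·L_II = 0.53 × 3.52984e-05 = 1.87082e-05
  P(Z=III)·L_III = 0.20 × 6.70375e-06 = 1.34075e-06
Normaliser: 6.50543e-06 + 1.87082e-05 + 1.34075e-06 = 2.65543e-05
Responsibility of Line II: 1.87082e-05 / 2.65543e-05 ≈ 0.7045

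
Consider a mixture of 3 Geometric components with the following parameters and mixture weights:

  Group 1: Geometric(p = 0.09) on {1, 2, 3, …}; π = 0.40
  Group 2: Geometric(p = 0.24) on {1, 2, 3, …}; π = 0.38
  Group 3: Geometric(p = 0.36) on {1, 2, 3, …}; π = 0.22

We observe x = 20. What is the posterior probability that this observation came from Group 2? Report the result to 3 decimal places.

Apply Bayes' rule: the posterior for each component is proportional to its prior times its likelihood at x.
Geometric probabilities:
  p_1 = 0.09·(1−0.09)^19 = 0.09·0.166643 = 0.0149978
  p_2 = 0.24·(1−0.24)^19 = 0.24·0.00543824 = 0.00130518
  p_3 = 0.36·(1−0.36)^19 = 0.36·0.000207692 = 7.47691e-05
Multiply by the mixture weights:
  π_1·p_1 = 0.40 × 0.0149978 = 0.00599914
  π_2·p_2 = 0.38 × 0.00130518 = 0.000495967
  π_3·p_3 = 0.22 × 7.47691e-05 = 1.64492e-05
Evidence: 0.00599914 + 0.000495967 + 1.64492e-05 = 0.00651156
P(Group 2 | 20) = 0.000495967 / 0.00651156 ≈ 0.076

0.076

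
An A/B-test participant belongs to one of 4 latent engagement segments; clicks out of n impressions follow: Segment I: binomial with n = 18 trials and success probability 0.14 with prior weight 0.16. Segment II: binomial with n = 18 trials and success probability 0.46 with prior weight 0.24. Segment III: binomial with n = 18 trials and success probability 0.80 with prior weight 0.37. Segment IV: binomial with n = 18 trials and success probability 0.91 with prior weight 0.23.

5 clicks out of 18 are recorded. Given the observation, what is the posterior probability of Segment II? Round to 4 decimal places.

P(component k | x) = P(Z=k)·f_k(x) / marginal(x), where marginal(x) = Σ_j P(Z=j)·f_j(x).
Component likelihoods at x = 5 clicks out of 18:
  p_I = C(18,5)·0.14^5·0.86^13 = 8568·5.37824e-05·0.14076 = 0.0648634
  p_II = C(18,5)·0.46^5·0.54^13 = 8568·0.0205963·0.000331985 = 0.0585851
  p_III = C(18,5)·0.80^5·0.20^13 = 8568·0.32768·8.192e-10 = 2.29995e-06
  p_IV = C(18,5)·0.91^5·0.09^13 = 8568·0.624032·2.54187e-14 = 1.35906e-10
Multiply by the mixture weights:
  P(Z=I)·p_I = 0.16 × 0.0648634 = 0.0103781
  P(Z=II)·p_II = 0.24 × 0.0585851 = 0.0140604
  P(Z=III)·p_III = 0.37 × 2.29995e-06 = 8.50983e-07
  P(Z=IV)·p_IV = 0.23 × 1.35906e-10 = 3.12584e-11
Normaliser: 0.0103781 + 0.0140604 + 8.50983e-07 + 3.12584e-11 = 0.0244394
So the posterior for Segment II is 0.0140604 / 0.0244394 ≈ 0.5753.

0.5753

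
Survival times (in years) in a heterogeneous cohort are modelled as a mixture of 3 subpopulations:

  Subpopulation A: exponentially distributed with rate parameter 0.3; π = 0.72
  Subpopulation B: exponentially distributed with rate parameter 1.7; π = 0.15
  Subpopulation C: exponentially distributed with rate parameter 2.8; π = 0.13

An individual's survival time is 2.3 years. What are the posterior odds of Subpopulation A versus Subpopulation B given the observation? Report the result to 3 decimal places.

21.200

The posterior odds equal the prior odds times the likelihood ratio: (π_i/π_j)·(f_i(x)/f_j(x)).
Component likelihoods at x = 2.3 years:
  L_A = 0.3·e^(−0.3·2.3) = 0.3·e^(−0.6900) = 0.150473
  L_B = 1.7·e^(−1.7·2.3) = 1.7·e^(−3.9100) = 0.0340689
  L_C = 2.8·e^(−2.8·2.3) = 2.8·e^(−6.4400) = 0.00446994
0.10834 / 0.00511033 ≈ 21.200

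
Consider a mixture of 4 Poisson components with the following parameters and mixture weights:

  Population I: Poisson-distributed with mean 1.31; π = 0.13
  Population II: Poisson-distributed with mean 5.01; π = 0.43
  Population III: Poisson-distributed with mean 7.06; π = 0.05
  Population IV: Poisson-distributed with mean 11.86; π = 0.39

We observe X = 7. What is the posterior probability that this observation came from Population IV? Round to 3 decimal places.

0.256

By Bayes' theorem, P(k | x) = P(Z=k) f_k(x) / Σ_j P(Z=j) f_j(x).
Component likelihoods at x = 7:
  p_I = e^(−1.31)·1.31^7/7! = 0.00035444
  p_II = e^(−5.01)·5.01^7/7! = 0.104862
  p_III = e^(−7.06)·7.06^7/7! = 0.148965
  p_IV = e^(−11.86)·11.86^7/7! = 0.0462839
Unnormalised posteriors:
  P(Z=I)·p_I = 0.13 × 0.00035444 = 4.60772e-05
  P(Z=II)·p_II = 0.43 × 0.104862 = 0.0450907
  P(Z=III)·p_III = 0.05 × 0.148965 = 0.00744823
  P(Z=IV)·p_IV = 0.39 × 0.0462839 = 0.0180507
Evidence: 4.60772e-05 + 0.0450907 + 0.00744823 + 0.0180507 = 0.0706357
P(Population IV | data) ≈ 0.256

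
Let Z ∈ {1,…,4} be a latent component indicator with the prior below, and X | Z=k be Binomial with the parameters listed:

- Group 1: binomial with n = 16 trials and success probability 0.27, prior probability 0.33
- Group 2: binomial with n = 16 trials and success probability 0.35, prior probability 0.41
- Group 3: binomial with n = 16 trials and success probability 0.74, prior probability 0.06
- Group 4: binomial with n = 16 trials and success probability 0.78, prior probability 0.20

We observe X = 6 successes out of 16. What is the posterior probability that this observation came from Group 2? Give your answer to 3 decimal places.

0.648

Apply Bayes' rule: the posterior for each component is proportional to its prior times its likelihood at x.
Evaluate each component's likelihood at the observed value:
  f_1 = C(16,6)·0.27^6·0.73^10 = 8008·0.00038742·0.0429763 = 0.133332
  f_2 = C(16,6)·0.35^6·0.65^10 = 8008·0.00183827·0.0134627 = 0.198183
  f_3 = C(16,6)·0.74^6·0.26^10 = 8008·0.164206·1.41167e-06 = 0.0018563
  f_4 = C(16,6)·0.78^6·0.22^10 = 8008·0.2252·2.65599e-07 = 0.000478981
Weight by the priors:
  P(Z=1)·f_1 = 0.33 × 0.133332 = 0.0439996
  P(Z=2)·f_2 = 0.41 × 0.198183 = 0.0812549
  P(Z=3)·f_3 = 0.06 × 0.0018563 = 0.000111378
  P(Z=4)·f_4 = 0.20 × 0.000478981 = 9.57962e-05
Sum: 0.0439996 + 0.0812549 + 0.000111378 + 9.57962e-05 = 0.125462
P(Group 2 | the observation) = 0.0812549 / 0.125462 ≈ 0.648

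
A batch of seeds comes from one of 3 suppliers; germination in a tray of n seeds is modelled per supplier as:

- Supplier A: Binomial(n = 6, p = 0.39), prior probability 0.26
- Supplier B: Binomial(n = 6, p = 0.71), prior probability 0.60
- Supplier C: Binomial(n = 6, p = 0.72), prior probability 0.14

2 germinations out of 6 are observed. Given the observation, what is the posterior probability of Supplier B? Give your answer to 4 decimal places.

The responsibility of component k is w_k f_k(x) divided by Σ_j w_j f_j(x).
Component likelihoods at x = 2 germinations out of 6:
  f_A = C(6,2)·0.39^2·0.61^4 = 15·0.1521·0.138458 = 0.315893
  f_B = C(6,2)·0.71^2·0.29^4 = 15·0.5041·0.00707281 = 0.0534811
  f_C = C(6,2)·0.72^2·0.28^4 = 15·0.5184·0.00614656 = 0.0477957
Prior × likelihood for each component:
  w_A·f_A = 0.26 × 0.315893 = 0.0821321
  w_B·f_B = 0.60 × 0.0534811 = 0.0320886
  w_C·f_C = 0.14 × 0.0477957 = 0.00669139
Marginal: 0.0821321 + 0.0320886 + 0.00669139 = 0.120912
Responsibility of Supplier B: 0.0320886 / 0.120912 ≈ 0.2654

0.2654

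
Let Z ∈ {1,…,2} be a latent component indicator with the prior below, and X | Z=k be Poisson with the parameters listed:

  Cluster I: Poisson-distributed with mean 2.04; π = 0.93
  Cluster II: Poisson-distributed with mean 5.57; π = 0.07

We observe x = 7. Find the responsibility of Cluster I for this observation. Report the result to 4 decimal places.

0.2861

Apply Bayes' rule: the posterior for each component is proportional to its prior times its likelihood at x.
Evaluate each component's likelihood at the observed value:
  f_I = e^(−2.04)·2.04^7/7! = 0.00379332
  f_II = e^(−5.57)·5.57^7/7! = 0.125758
Unnormalised posteriors:
  π_I·f_I = 0.93 × 0.00379332 = 0.00352779
  π_II·f_II = 0.07 × 0.125758 = 0.00880306
Normaliser: 0.00352779 + 0.00880306 = 0.0123308
Responsibility of Cluster I: 0.00352779 / 0.0123308 ≈ 0.2861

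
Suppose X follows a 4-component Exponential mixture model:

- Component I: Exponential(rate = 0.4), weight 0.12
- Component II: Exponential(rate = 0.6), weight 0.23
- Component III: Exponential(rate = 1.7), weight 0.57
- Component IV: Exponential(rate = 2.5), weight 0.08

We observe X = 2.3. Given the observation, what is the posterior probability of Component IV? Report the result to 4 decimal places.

P(component k | x) = P(Z=k)·f_k(x) / marginal(x), where marginal(x) = Σ_j P(Z=j)·f_j(x).
Component likelihoods at x = 2.3:
  L_I = 0.159408
  L_II = 0.150947
  L_III = 0.0340689
  L_IV = 0.00795695
Weight by the priors:
  P(Z=I)·L_I = 0.12 × 0.159408 = 0.0191289
  P(Z=II)·L_II = 0.23 × 0.150947 = 0.0347178
  P(Z=III)·L_III = 0.57 × 0.0340689 = 0.0194192
  P(Z=IV)·L_IV = 0.08 × 0.00795695 = 0.000636556
Evidence: 0.0191289 + 0.0347178 + 0.0194192 + 0.000636556 = 0.0739026
P(Component IV | 2.3) ≈ 0.0086

0.0086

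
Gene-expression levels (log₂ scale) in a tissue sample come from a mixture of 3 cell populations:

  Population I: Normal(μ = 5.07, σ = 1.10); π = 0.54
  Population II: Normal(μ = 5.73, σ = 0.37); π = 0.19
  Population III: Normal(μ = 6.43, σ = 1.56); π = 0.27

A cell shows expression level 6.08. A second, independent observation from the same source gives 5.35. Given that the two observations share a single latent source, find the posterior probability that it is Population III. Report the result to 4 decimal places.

Apply Bayes' rule: the posterior for each component is proportional to its prior times its likelihood at x.
Since both observations come from the same component, the likelihood for component k is f_k(x₁)·f_k(x₂).
  p_I = [(1/(1.10·√(2π)))·exp(−(6.08−5.07)²/(2·1.10²)) = 0.362675·exp(-0.42153) = 0.23793] × [0.351114] = 0.0835406
  p_II = [(1/(0.37·√(2π)))·exp(−(6.08−5.73)²/(2·0.37²)) = 1.078222·exp(-0.44741) = 0.68929] × [0.636304] = 0.438598
  p_III = [(1/(1.56·√(2π)))·exp(−(6.08−6.43)²/(2·1.56²)) = 0.255732·exp(-0.02517) = 0.249376] × [0.201238] = 0.0501838
Multiply by the mixture weights:
  P(Z=I)·p_I = 0.54 × 0.0835406 = 0.0451119
  P(Z=II)·p_II = 0.19 × 0.438598 = 0.0833336
  P(Z=III)·p_III = 0.27 × 0.0501838 = 0.0135496
Sum: 0.0451119 + 0.0833336 + 0.0135496 = 0.141995
Responsibility of Population III: 0.0135496 / 0.141995 ≈ 0.0954

0.0954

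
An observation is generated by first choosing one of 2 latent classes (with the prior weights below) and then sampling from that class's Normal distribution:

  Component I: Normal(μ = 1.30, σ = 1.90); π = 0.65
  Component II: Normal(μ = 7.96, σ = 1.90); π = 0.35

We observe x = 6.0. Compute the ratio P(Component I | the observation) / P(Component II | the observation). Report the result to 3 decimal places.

Only the two components matter; the odds are (P(Z=i) f_i(x)) / (P(Z=j) f_j(x)).
Evaluate each component's likelihood at the observed value:
  p_I = 0.00984936
  p_II = 0.123333
Posterior odds = (P(Z=I)·p_I) / (P(Z=II)·p_II) = (0.65·0.00984936) / (0.35·0.123333) = 0.00640208 / 0.0431664 ≈ 0.148

0.148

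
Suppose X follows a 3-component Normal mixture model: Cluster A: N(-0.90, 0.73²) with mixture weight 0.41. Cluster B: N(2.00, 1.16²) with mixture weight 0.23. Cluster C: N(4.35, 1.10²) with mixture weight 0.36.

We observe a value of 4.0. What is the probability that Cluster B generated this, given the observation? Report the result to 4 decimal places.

By Bayes' theorem, P(k | x) = π_k f_k(x) / Σ_j π_j f_j(x).
Normal densities:
  f_A = (1/(0.73·√(2π)))·exp(−(4.0−-0.90)²/(2·0.73²)) = 0.546496·exp(-22.52768) = 8.99375e-11
  f_B = (1/(1.16·√(2π)))·exp(−(4.0−2.00)²/(2·1.16²)) = 0.343916·exp(-1.48633) = 0.0777945
  f_C = (1/(1.10·√(2π)))·exp(−(4.0−4.35)²/(2·1.10²)) = 0.362675·exp(-0.05062) = 0.344773
Multiply by the mixture weights:
  π_A·f_A = 0.41 × 8.99375e-11 = 3.68744e-11
  π_B·f_B = 0.23 × 0.0777945 = 0.0178927
  π_C·f_C = 0.36 × 0.344773 = 0.124118
Sum: 3.68744e-11 + 0.0178927 + 0.124118 = 0.142011
P(Cluster B | data) = 0.0178927 / 0.142011 ≈ 0.1260

0.1260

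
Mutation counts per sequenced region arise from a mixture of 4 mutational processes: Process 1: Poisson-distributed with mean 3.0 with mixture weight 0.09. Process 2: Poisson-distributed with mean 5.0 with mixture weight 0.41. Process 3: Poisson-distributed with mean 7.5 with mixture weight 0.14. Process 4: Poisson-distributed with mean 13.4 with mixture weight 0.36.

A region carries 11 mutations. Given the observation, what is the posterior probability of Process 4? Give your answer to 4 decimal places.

0.7467

By Bayes' theorem, P(k | x) = w_k f_k(x) / Σ_j w_j f_j(x).
Component likelihoods at x = 11 mutations:
  p_1 = e^(−3.0)·3.0^11/11! = 0.00022095
  p_2 = e^(−5.0)·5.0^11/11! = 0.00824218
  p_3 = e^(−7.5)·7.5^11/11! = 0.0585207
  p_4 = e^(−13.4)·13.4^11/11! = 0.0949404
Unnormalised posteriors:
  w_1·p_1 = 0.09 × 0.00022095 = 1.98855e-05
  w_2·p_2 = 0.41 × 0.00824218 = 0.00337929
  w_3·p_3 = 0.14 × 0.0585207 = 0.0081929
  w_4·p_4 = 0.36 × 0.0949404 = 0.0341785
Sum: 1.98855e-05 + 0.00337929 + 0.0081929 + 0.0341785 = 0.0457706
P(Process 4 | 11 mutations) ≈ 0.7467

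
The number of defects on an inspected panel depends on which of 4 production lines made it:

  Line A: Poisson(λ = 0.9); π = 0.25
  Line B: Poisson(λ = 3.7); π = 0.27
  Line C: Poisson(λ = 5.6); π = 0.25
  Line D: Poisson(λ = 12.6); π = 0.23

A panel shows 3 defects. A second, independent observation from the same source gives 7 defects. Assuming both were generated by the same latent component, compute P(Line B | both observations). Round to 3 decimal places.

Apply Bayes' rule: the posterior for each component is proportional to its prior times its likelihood at x.
Since both observations come from the same component, the likelihood for component k is f_k(x₁)·f_k(x₂).
  p_A = [e^(−0.9)·0.9^3/3! = 0.0493982] × [3.85835e-05] = 1.90596e-06
  p_B = [e^(−3.7)·3.7^3/3! = 0.20872] × [0.0465685] = 0.00971978
  p_C = [e^(−5.6)·5.6^3/3! = 0.108234] × [0.126717] = 0.0137151
  p_D = [e^(−12.6)·12.6^3/3! = 0.00112422] × [0.0337328] = 3.7923e-05
Multiply by the mixture weights:
  w_A·p_A = 0.25 × 1.90596e-06 = 4.76489e-07
  w_B·p_B = 0.27 × 0.00971978 = 0.00262434
  w_C·p_C = 0.25 × 0.0137151 = 0.00342879
  w_D·p_D = 0.23 × 3.7923e-05 = 8.72229e-06
Normaliser: 4.76489e-07 + 0.00262434 + 0.00342879 + 8.72229e-06 = 0.00606232
So the posterior for Line B is 0.00262434 / 0.00606232 ≈ 0.433.

0.433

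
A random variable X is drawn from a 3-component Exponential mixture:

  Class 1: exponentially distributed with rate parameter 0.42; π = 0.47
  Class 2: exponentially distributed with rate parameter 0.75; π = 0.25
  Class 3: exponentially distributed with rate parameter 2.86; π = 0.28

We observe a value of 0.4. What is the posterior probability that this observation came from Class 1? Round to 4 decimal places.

0.2975

By Bayes' theorem, P(k | x) = w_k f_k(x) / Σ_j w_j f_j(x).
Exponential densities:
  L_1 = 0.42·e^(−0.42·0.4) = 0.42·e^(−0.1680) = 0.355049
  L_2 = 0.75·e^(−0.75·0.4) = 0.75·e^(−0.3000) = 0.555614
  L_3 = 2.86·e^(−2.86·0.4) = 2.86·e^(−1.1440) = 0.911031
Prior × likelihood for each component:
  w_1·L_1 = 0.47 × 0.355049 = 0.166873
  w_2·L_2 = 0.25 × 0.555614 = 0.138903
  w_3·L_3 = 0.28 × 0.911031 = 0.255089
Evidence: 0.166873 + 0.138903 + 0.255089 = 0.560865
P(Class 1 | the observation) = 0.166873 / 0.560865 ≈ 0.2975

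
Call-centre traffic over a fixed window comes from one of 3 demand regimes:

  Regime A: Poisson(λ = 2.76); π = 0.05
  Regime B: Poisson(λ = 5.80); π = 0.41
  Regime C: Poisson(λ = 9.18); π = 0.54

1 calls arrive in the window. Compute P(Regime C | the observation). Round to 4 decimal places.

P(component k | x) = π_k·f_k(x) / marginal(x), where marginal(x) = Σ_j π_j·f_j(x).
Component likelihoods at x = 1 calls:
  f_A = 0.174685
  f_B = 0.0175598
  f_C = 0.000946279
Prior × likelihood for each component:
  π_A·f_A = 0.05 × 0.174685 = 0.00873426
  π_B·f_B = 0.41 × 0.0175598 = 0.00719953
  π_C·f_C = 0.54 × 0.000946279 = 0.000510991
Denominator: 0.00873426 + 0.00719953 + 0.000510991 = 0.0164448
P(Regime C | 1 calls) = 0.000510991 / 0.0164448 ≈ 0.0311

0.0311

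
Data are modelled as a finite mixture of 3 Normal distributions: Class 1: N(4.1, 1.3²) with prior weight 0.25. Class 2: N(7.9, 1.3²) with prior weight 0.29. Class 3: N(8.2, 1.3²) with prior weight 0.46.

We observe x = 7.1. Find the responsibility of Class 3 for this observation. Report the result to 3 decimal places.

By Bayes' theorem, P(k | x) = P(Z=k) f_k(x) / Σ_j P(Z=j) f_j(x).
Normal densities:
  p_1 = (1/(1.3·√(2π)))·exp(−(7.1−4.1)²/(2·1.3²)) = 0.306879·exp(-2.66272) = 0.0214073
  p_2 = (1/(1.3·√(2π)))·exp(−(7.1−7.9)²/(2·1.3²)) = 0.306879·exp(-0.18935) = 0.253941
  p_3 = (1/(1.3·√(2π)))·exp(−(7.1−8.2)²/(2·1.3²)) = 0.306879·exp(-0.35799) = 0.214533
Multiply by the mixture weights:
  P(Z=1)·p_1 = 0.25 × 0.0214073 = 0.00535182
  P(Z=2)·p_2 = 0.29 × 0.253941 = 0.073643
  P(Z=3)·p_3 = 0.46 × 0.214533 = 0.0986853
Sum: 0.00535182 + 0.073643 + 0.0986853 = 0.17768
P(Class 3 | x) = 0.0986853 / 0.17768 ≈ 0.555

0.555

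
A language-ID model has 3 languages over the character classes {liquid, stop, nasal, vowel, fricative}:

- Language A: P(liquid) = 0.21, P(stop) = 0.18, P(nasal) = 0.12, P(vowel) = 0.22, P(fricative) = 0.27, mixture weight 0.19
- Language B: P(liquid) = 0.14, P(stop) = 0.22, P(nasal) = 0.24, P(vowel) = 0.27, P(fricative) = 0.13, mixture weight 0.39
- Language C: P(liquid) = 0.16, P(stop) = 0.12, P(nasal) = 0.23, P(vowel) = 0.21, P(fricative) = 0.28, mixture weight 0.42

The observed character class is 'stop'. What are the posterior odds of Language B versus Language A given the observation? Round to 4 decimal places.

2.5088

Since P(k|x) ∝ w_k f_k(x), the posterior odds are w_i f_i(x) / (w_j f_j(x)).
Component likelihoods at x = 'stop':
  f_A = P(stop | comp) = 0.18
  f_B = P(stop | comp) = 0.22
  f_C = P(stop | comp) = 0.12
Odds = (0.39/0.19) × (0.22/0.18) = 2.05263 × 1.22222 ≈ 2.5088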